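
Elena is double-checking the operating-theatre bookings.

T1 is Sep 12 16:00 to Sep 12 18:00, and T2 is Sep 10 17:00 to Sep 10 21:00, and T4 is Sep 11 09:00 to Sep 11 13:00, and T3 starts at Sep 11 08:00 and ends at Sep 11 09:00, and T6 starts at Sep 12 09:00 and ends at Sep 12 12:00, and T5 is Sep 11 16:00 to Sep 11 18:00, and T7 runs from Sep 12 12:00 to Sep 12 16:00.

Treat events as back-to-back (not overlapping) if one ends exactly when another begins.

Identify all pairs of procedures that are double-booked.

no overlapping pairs

Check each pair: they overlap iff neither finishes before the other starts.
Sorted by start: T2, T3, T4, T5, T6, T7, T1.
T3 starts after T2 ends, so nothing later overlaps T2 either.
T4 starts exactly when T3 ends (back-to-back, no overlap), so nothing later overlaps T3 either.
T5 starts after T4 ends, so nothing later overlaps T4 either.
T6 starts after T5 ends, so nothing later overlaps T5 either.
T7 starts exactly when T6 ends (back-to-back, no overlap), so nothing later overlaps T6 either.
T1 starts exactly when T7 ends (back-to-back, no overlap).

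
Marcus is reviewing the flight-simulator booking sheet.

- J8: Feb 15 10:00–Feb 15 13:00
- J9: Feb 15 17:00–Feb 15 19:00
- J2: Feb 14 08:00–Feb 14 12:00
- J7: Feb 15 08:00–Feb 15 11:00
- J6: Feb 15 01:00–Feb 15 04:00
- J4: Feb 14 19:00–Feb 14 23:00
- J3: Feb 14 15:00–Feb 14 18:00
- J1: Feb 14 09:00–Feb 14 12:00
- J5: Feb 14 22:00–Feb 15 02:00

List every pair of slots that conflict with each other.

Check each pair: they overlap iff neither finishes before the other starts.
Sorted by start: J2, J1, J3, J4, J5, J6, J7, J8, J9.
J1 starts before J2 ends → J2 and J1 overlap.
J3 starts after J2 ends; J2 is clear from here.
J3 starts after J1 ends; J1 is clear from here.
J4 starts after J3 ends; J3 is clear from here.
J5 starts before J4 ends → J4 and J5 overlap.
J6 starts after J4 ends; J4 is clear from here.
J6 starts before J5 ends → J5 and J6 overlap.
J7 starts after J5 ends; J5 is clear from here.
J7 starts after J6 ends; J6 is clear from here.
J8 starts before J7 ends → J7 and J8 overlap.
J9 starts after J7 ends.
J9 starts after J8 ends.

J1 & J2, J4 & J5, J5 & J6, J7 & J8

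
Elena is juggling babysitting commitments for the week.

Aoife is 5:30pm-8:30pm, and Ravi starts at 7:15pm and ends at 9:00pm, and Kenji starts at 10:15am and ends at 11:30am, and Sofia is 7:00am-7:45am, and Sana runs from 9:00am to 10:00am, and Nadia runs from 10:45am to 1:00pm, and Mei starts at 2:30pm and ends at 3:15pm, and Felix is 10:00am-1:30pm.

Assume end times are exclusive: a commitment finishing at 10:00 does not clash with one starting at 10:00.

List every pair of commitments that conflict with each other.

Aoife & Ravi, Felix & Kenji, Felix & Nadia, Kenji & Nadia

Check each pair: they overlap iff neither finishes before the other starts.
Sorted by start: Sofia, Sana, Felix, Kenji, Nadia, Mei, Aoife, Ravi.
Sana starts after Sofia ends, so Sofia has no further overlaps.
Felix starts exactly when Sana ends (back-to-back, no overlap), so Sana has no further overlaps.
Kenji starts before Felix ends → Felix and Kenji overlap.
Nadia starts before Felix ends → Felix and Nadia overlap.
Mei starts after Felix ends, so Felix has no further overlaps.
Nadia starts before Kenji ends → Kenji and Nadia overlap.
Mei starts after Kenji ends, so Kenji has no further overlaps.
Mei starts after Nadia ends, so Nadia has no further overlaps.
Aoife starts after Mei ends, so Mei has no further overlaps.
Ravi starts before Aoife ends → Aoife and Ravi overlap.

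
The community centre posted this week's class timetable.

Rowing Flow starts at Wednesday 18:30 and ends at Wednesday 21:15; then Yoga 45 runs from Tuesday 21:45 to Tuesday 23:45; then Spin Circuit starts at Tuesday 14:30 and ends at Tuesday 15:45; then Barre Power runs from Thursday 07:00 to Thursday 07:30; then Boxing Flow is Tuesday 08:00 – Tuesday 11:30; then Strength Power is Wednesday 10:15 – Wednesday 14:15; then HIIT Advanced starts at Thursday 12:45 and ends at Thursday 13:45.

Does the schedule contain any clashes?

No

Sorted by start: Boxing Flow, Spin Circuit, Yoga 45, Strength Power, Rowing Flow, Barre Power, HIIT Advanced.
Spin Circuit starts after Boxing Flow ends; Boxing Flow is clear from here.
Yoga 45 starts after Spin Circuit ends; Spin Circuit is clear from here.
Strength Power starts after Yoga 45 ends; Yoga 45 is clear from here.
Rowing Flow starts after Strength Power ends; Strength Power is clear from here.
Barre Power starts after Rowing Flow ends; Rowing Flow is clear from here.
HIIT Advanced starts after Barre Power ends.
Every pair is clear; the schedule has no overlaps.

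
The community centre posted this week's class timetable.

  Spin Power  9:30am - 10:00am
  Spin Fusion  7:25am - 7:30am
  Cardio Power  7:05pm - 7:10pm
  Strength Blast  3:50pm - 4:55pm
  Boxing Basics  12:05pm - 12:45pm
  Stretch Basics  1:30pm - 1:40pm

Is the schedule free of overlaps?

Two intervals overlap when each starts before the other ends.
Sorted by start: Spin Fusion, Spin Power, Boxing Basics, Stretch Basics, Strength Blast, Cardio Power.
Spin Power starts after Spin Fusion ends — done with Spin Fusion.
Boxing Basics starts after Spin Power ends — done with Spin Power.
Stretch Basics starts after Boxing Basics ends — done with Boxing Basics.
Strength Blast starts after Stretch Basics ends — done with Stretch Basics.
Cardio Power starts after Strength Blast ends.
Every pair is clear; the schedule has no overlaps.

Yes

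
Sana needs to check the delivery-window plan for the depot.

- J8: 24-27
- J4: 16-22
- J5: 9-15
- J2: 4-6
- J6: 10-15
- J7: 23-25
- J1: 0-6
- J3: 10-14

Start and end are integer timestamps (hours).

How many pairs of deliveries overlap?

Sorted by start: J1, J2, J5, J3, J6, J4, J7, J8.
J2 starts before J1 ends → J1 and J2 overlap.
J5 starts after J1 ends, so nothing later overlaps J1 either.
J5 starts after J2 ends, so nothing later overlaps J2 either.
J3 starts before J5 ends → J5 and J3 overlap.
J6 starts before J5 ends → J5 and J6 overlap.
J4 starts after J5 ends, so nothing later overlaps J5 either.
J6 starts before J3 ends → J3 and J6 overlap.
J4 starts after J3 ends, so nothing later overlaps J3 either.
J4 starts after J6 ends, so nothing later overlaps J6 either.
J7 starts after J4 ends, so nothing later overlaps J4 either.
J8 starts before J7 ends → J7 and J8 overlap.
Overlapping pairs: J1 & J2, J3 & J5, J3 & J6, J5 & J6, J7 & J8 — 5 in total.

5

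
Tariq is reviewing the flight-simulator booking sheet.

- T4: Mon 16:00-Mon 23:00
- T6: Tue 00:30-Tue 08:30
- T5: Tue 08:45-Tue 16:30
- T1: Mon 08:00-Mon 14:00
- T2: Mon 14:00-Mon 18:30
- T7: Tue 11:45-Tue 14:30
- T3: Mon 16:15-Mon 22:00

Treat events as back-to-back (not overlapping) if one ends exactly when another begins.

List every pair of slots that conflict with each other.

Two intervals overlap when each starts before the other ends.
Sorted by start: T1, T2, T4, T3, T6, T5, T7.
T2 starts exactly when T1 ends (back-to-back, no overlap), so nothing later overlaps T1 either.
T4 starts before T2 ends → T2 and T4 overlap.
T3 starts before T2 ends → T2 and T3 overlap.
T6 starts after T2 ends, so nothing later overlaps T2 either.
T3 starts before T4 ends → T4 and T3 overlap.
T6 starts after T4 ends, so nothing later overlaps T4 either.
T6 starts after T3 ends, so nothing later overlaps T3 either.
T5 starts after T6 ends, so nothing later overlaps T6 either.
T7 starts before T5 ends → T5 and T7 overlap.

T2 & T3, T2 & T4, T3 & T4, T5 & T7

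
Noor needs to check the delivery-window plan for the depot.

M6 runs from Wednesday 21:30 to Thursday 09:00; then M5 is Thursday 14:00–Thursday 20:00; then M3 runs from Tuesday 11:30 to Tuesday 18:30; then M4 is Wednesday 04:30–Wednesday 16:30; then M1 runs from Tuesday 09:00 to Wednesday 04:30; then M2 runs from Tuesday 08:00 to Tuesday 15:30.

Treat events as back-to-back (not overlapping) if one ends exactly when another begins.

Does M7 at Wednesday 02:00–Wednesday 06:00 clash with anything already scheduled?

Yes — it overlaps M1, M4

M2: ends Tuesday 15:30 at or before M7 starts Wednesday 02:00 → clear.
M1: starts Tuesday 09:00 before M7 ends Wednesday 06:00, and ends Wednesday 04:30 after M7 starts Wednesday 02:00 → overlap.
M3: ends Tuesday 18:30 at or before M7 starts Wednesday 02:00 → clear.
M4: starts Wednesday 04:30 before M7 ends Wednesday 06:00, and ends Wednesday 16:30 after M7 starts Wednesday 02:00 → overlap.
M6: starts Wednesday 21:30 at or after M7 ends Wednesday 06:00 → clear.
M5: starts Thursday 14:00 at or after M7 ends Wednesday 06:00 → clear.
M7 overlaps M1, M4.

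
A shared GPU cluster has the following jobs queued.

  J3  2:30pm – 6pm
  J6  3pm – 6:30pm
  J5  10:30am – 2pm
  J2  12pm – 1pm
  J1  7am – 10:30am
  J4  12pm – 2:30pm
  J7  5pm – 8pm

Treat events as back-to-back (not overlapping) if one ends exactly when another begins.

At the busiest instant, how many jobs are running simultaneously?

Sort all start/end points and keep a running count:
7am start J1 → 1
10:30am end J1 → 0
10:30am start J5 → 1
12pm start J2 → 2
12pm start J4 → 3
1pm end J2 → 2
2pm end J5 → 1
2:30pm end J4 → 0
2:30pm start J3 → 1
3pm start J6 → 2
5pm start J7 → 3
6pm end J3 → 2
6:30pm end J6 → 1
8pm end J7 → 0
Peak is 3, at 12pm (J2, J4, J5).

3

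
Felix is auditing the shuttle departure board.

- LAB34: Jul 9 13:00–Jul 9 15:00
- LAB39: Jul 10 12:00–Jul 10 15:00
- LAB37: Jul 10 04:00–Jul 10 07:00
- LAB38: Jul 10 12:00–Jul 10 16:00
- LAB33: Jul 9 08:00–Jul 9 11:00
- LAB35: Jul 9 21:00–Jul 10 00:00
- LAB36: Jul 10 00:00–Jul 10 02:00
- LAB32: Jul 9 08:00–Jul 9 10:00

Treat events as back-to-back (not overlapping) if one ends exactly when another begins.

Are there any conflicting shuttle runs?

Yes

Sorted by start: LAB32, LAB33, LAB34, LAB35, LAB36, LAB37, LAB38, LAB39.
LAB33 starts before LAB32 ends → LAB32 and LAB33 overlap.
That's a conflict, so the schedule is not conflict-free.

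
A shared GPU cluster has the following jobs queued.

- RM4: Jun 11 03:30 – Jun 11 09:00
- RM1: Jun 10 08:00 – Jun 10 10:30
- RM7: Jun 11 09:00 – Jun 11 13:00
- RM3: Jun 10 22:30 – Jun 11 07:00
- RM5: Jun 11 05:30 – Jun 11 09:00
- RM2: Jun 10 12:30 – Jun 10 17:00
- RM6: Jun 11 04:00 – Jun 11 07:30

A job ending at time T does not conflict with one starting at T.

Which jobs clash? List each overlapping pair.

Sorted by start: RM1, RM2, RM3, RM4, RM6, RM5, RM7.
RM2 starts after RM1 ends, so RM1 has no further overlaps.
RM3 starts after RM2 ends, so RM2 has no further overlaps.
RM4 starts before RM3 ends → RM3 and RM4 overlap.
RM6 starts before RM3 ends → RM3 and RM6 overlap.
RM5 starts before RM3 ends → RM3 and RM5 overlap.
RM7 starts after RM3 ends.
RM6 starts before RM4 ends → RM4 and RM6 overlap.
RM5 starts before RM4 ends → RM4 and RM5 overlap.
RM7 starts exactly when RM4 ends (back-to-back, no overlap).
RM5 starts before RM6 ends → RM6 and RM5 overlap.
RM7 starts after RM6 ends.
RM7 starts exactly when RM5 ends (back-to-back, no overlap).

RM3 & RM4, RM3 & RM5, RM3 & RM6, RM4 & RM5, RM4 & RM6, RM5 & RM6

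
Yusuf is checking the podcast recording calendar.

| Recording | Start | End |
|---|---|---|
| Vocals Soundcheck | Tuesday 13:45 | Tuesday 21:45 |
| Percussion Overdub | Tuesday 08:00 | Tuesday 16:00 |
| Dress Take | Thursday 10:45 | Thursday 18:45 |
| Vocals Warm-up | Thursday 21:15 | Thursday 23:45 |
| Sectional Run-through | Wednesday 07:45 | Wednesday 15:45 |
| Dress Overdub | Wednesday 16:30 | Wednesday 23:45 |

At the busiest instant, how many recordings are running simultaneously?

Sort all start/end points and keep a running count:
Tuesday 08:00 start Percussion Overdub → 1
Tuesday 13:45 start Vocals Soundcheck → 2
Tuesday 16:00 end Percussion Overdub → 1
Tuesday 21:45 end Vocals Soundcheck → 0
Wednesday 07:45 start Sectional Run-through → 1
Wednesday 15:45 end Sectional Run-through → 0
Wednesday 16:30 start Dress Overdub → 1
Wednesday 23:45 end Dress Overdub → 0
Thursday 10:45 start Dress Take → 1
Thursday 18:45 end Dress Take → 0
Thursday 21:15 start Vocals Warm-up → 1
Thursday 23:45 end Vocals Warm-up → 0
Peak is 2, at Tuesday 13:45 (Percussion Overdub, Vocals Soundcheck).

2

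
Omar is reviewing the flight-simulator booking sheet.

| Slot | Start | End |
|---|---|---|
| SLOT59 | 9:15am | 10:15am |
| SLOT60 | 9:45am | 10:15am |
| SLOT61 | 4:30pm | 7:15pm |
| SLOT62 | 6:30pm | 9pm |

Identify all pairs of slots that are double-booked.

Two intervals overlap when each starts before the other ends.
Sorted by start: SLOT59, SLOT60, SLOT61, SLOT62.
SLOT60 starts before SLOT59 ends → SLOT59 and SLOT60 overlap.
SLOT61 starts after SLOT59 ends, so nothing later overlaps SLOT59 either.
SLOT61 starts after SLOT60 ends, so nothing later overlaps SLOT60 either.
SLOT62 starts before SLOT61 ends → SLOT61 and SLOT62 overlap.

SLOT59 & SLOT60, SLOT61 & SLOT62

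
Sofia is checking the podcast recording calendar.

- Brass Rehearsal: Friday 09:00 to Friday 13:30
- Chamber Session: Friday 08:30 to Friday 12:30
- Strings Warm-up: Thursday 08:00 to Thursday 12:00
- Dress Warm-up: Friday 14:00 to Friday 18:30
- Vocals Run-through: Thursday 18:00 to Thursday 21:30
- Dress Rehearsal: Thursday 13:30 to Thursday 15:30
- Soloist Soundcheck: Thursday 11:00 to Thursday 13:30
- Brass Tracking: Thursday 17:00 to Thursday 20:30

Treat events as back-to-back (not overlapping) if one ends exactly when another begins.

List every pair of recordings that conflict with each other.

Check each pair: they overlap iff neither finishes before the other starts.
Sorted by start: Strings Warm-up, Soloist Soundcheck, Dress Rehearsal, Brass Tracking, Vocals Run-through, Chamber Session, Brass Rehearsal, Dress Warm-up.
Soloist Soundcheck starts before Strings Warm-up ends → Strings Warm-up and Soloist Soundcheck overlap.
Dress Rehearsal starts after Strings Warm-up ends, so nothing later overlaps Strings Warm-up either.
Dress Rehearsal starts exactly when Soloist Soundcheck ends (back-to-back, no overlap), so nothing later overlaps Soloist Soundcheck either.
Brass Tracking starts after Dress Rehearsal ends, so nothing later overlaps Dress Rehearsal either.
Vocals Run-through starts before Brass Tracking ends → Brass Tracking and Vocals Run-through overlap.
Chamber Session starts after Brass Tracking ends, so nothing later overlaps Brass Tracking either.
Chamber Session starts after Vocals Run-through ends, so nothing later overlaps Vocals Run-through either.
Brass Rehearsal starts before Chamber Session ends → Chamber Session and Brass Rehearsal overlap.
Dress Warm-up starts after Chamber Session ends.
Dress Warm-up starts after Brass Rehearsal ends.

Brass Rehearsal & Chamber Session, Brass Tracking & Vocals Run-through, Soloist Soundcheck & Strings Warm-up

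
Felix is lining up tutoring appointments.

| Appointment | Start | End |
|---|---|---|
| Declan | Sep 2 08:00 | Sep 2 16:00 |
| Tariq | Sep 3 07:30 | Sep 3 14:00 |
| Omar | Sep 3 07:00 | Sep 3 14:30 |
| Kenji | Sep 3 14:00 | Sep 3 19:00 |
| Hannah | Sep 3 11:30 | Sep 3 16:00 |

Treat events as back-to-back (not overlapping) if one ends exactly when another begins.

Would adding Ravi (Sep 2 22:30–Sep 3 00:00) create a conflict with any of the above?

No — it doesn't clash with anything

Declan: ends Sep 2 16:00 at or before Ravi starts Sep 2 22:30 → clear.
Omar: starts Sep 3 07:00 at or after Ravi ends Sep 3 00:00 → clear.
Tariq: starts Sep 3 07:30 at or after Ravi ends Sep 3 00:00 → clear.
Hannah: starts Sep 3 11:30 at or after Ravi ends Sep 3 00:00 → clear.
Kenji: starts Sep 3 14:00 at or after Ravi ends Sep 3 00:00 → clear.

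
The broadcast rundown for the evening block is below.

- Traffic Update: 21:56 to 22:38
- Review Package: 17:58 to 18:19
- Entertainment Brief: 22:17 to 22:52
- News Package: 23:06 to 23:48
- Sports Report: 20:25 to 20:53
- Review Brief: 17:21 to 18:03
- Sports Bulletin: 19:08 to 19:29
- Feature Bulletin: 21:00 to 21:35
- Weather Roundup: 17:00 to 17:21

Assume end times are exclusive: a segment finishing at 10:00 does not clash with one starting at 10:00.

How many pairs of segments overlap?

2

Sorted by start: Weather Roundup, Review Brief, Review Package, Sports Bulletin, Sports Report, Feature Bulletin, Traffic Update, Entertainment Brief, News Package.
Review Brief starts exactly when Weather Roundup ends (back-to-back, no overlap), so Weather Roundup has no further overlaps.
Review Package starts before Review Brief ends → Review Brief and Review Package overlap.
Sports Bulletin starts after Review Brief ends, so Review Brief has no further overlaps.
Sports Bulletin starts after Review Package ends, so Review Package has no further overlaps.
Sports Report starts after Sports Bulletin ends, so Sports Bulletin has no further overlaps.
Feature Bulletin starts after Sports Report ends, so Sports Report has no further overlaps.
Traffic Update starts after Feature Bulletin ends, so Feature Bulletin has no further overlaps.
Entertainment Brief starts before Traffic Update ends → Traffic Update and Entertainment Brief overlap.
News Package starts after Traffic Update ends.
News Package starts after Entertainment Brief ends.
Overlapping pairs: Entertainment Brief & Traffic Update, Review Brief & Review Package — 2 in total.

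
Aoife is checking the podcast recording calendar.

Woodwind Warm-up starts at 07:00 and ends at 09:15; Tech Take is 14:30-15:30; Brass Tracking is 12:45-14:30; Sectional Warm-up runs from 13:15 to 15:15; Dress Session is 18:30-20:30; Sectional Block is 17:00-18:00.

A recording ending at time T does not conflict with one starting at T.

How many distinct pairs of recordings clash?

2

Sorted by start: Woodwind Warm-up, Brass Tracking, Sectional Warm-up, Tech Take, Sectional Block, Dress Session.
Brass Tracking starts after Woodwind Warm-up ends, so Woodwind Warm-up has no further overlaps.
Sectional Warm-up starts before Brass Tracking ends → Brass Tracking and Sectional Warm-up overlap.
Tech Take starts exactly when Brass Tracking ends (back-to-back, no overlap), so Brass Tracking has no further overlaps.
Tech Take starts before Sectional Warm-up ends → Sectional Warm-up and Tech Take overlap.
Sectional Block starts after Sectional Warm-up ends, so Sectional Warm-up has no further overlaps.
Sectional Block starts after Tech Take ends, so Tech Take has no further overlaps.
Dress Session starts after Sectional Block ends.
Overlapping pairs: Brass Tracking & Sectional Warm-up, Sectional Warm-up & Tech Take — 2 in total.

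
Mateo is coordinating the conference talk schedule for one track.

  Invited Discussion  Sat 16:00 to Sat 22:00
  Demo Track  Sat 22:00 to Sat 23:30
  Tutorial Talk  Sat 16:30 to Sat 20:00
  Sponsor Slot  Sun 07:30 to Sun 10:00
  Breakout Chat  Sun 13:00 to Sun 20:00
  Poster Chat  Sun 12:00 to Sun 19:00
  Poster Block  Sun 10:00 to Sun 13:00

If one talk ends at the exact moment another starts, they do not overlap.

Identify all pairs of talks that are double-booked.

Breakout Chat & Poster Chat, Invited Discussion & Tutorial Talk, Poster Block & Poster Chat

Check each pair: they overlap iff neither finishes before the other starts.
Sorted by start: Invited Discussion, Tutorial Talk, Demo Track, Sponsor Slot, Poster Block, Poster Chat, Breakout Chat.
Tutorial Talk starts before Invited Discussion ends → Invited Discussion and Tutorial Talk overlap.
Demo Track starts exactly when Invited Discussion ends (back-to-back, no overlap), so nothing later overlaps Invited Discussion either.
Demo Track starts after Tutorial Talk ends, so nothing later overlaps Tutorial Talk either.
Sponsor Slot starts after Demo Track ends, so nothing later overlaps Demo Track either.
Poster Block starts exactly when Sponsor Slot ends (back-to-back, no overlap), so nothing later overlaps Sponsor Slot either.
Poster Chat starts before Poster Block ends → Poster Block and Poster Chat overlap.
Breakout Chat starts exactly when Poster Block ends (back-to-back, no overlap).
Breakout Chat starts before Poster Chat ends → Poster Chat and Breakout Chat overlap.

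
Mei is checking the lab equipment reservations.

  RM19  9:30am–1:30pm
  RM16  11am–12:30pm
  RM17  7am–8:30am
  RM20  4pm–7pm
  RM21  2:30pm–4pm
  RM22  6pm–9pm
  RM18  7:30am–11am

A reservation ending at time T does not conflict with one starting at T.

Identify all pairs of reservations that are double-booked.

Check each pair: they overlap iff neither finishes before the other starts.
Sorted by start: RM17, RM18, RM19, RM16, RM21, RM20, RM22.
RM18 starts before RM17 ends → RM17 and RM18 overlap.
RM19 starts after RM17 ends; RM17 is clear from here.
RM19 starts before RM18 ends → RM18 and RM19 overlap.
RM16 starts exactly when RM18 ends (back-to-back, no overlap); RM18 is clear from here.
RM16 starts before RM19 ends → RM19 and RM16 overlap.
RM21 starts after RM19 ends; RM19 is clear from here.
RM21 starts after RM16 ends; RM16 is clear from here.
RM20 starts exactly when RM21 ends (back-to-back, no overlap); RM21 is clear from here.
RM22 starts before RM20 ends → RM20 and RM22 overlap.

RM16 & RM19, RM17 & RM18, RM18 & RM19, RM20 & RM22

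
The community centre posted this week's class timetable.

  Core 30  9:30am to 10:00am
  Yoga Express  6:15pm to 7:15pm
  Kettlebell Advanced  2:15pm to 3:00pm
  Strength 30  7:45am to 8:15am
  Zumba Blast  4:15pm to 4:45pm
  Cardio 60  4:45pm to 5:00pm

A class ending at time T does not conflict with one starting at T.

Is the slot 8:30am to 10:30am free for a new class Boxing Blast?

Strength 30: ends 8:15am at or before Boxing Blast starts 8:30am → clear.
Core 30: starts 9:30am before Boxing Blast ends 10:30am, and ends 10:00am after Boxing Blast starts 8:30am → overlap.
Kettlebell Advanced: starts 2:15pm at or after Boxing Blast ends 10:30am → clear.
Zumba Blast: starts 4:15pm at or after Boxing Blast ends 10:30am → clear.
Cardio 60: starts 4:45pm at or after Boxing Blast ends 10:30am → clear.
Yoga Express: starts 6:15pm at or after Boxing Blast ends 10:30am → clear.
Boxing Blast overlaps Core 30.

No — it overlaps Core 30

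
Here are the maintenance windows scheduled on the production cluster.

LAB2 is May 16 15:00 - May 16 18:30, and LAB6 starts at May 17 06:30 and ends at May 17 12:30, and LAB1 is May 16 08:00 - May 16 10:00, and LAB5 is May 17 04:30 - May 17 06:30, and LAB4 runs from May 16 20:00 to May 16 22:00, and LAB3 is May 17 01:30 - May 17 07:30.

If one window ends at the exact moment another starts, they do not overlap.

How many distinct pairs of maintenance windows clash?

2

Sorted by start: LAB1, LAB2, LAB4, LAB3, LAB5, LAB6.
LAB2 starts after LAB1 ends, so nothing later overlaps LAB1 either.
LAB4 starts after LAB2 ends, so nothing later overlaps LAB2 either.
LAB3 starts after LAB4 ends, so nothing later overlaps LAB4 either.
LAB5 starts before LAB3 ends → LAB3 and LAB5 overlap.
LAB6 starts before LAB3 ends → LAB3 and LAB6 overlap.
LAB6 starts exactly when LAB5 ends (back-to-back, no overlap).
Overlapping pairs: LAB3 & LAB5, LAB3 & LAB6 — 2 in total.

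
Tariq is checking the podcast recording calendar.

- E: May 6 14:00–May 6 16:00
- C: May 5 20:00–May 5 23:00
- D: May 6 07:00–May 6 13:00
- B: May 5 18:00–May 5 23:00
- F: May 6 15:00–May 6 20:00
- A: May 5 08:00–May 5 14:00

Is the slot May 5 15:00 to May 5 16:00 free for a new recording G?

Yes — the slot is free

A: ends May 5 14:00 at or before G starts May 5 15:00 → clear.
B: starts May 5 18:00 at or after G ends May 5 16:00 → clear.
C: starts May 5 20:00 at or after G ends May 5 16:00 → clear.
D: starts May 6 07:00 at or after G ends May 5 16:00 → clear.
E: starts May 6 14:00 at or after G ends May 5 16:00 → clear.
F: starts May 6 15:00 at or after G ends May 5 16:00 → clear.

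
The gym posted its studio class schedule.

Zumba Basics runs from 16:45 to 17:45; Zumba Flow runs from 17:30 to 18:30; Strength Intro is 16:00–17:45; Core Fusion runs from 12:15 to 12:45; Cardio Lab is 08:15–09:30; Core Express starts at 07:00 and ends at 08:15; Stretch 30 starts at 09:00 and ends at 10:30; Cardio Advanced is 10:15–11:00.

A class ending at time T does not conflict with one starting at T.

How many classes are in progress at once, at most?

Sweep the timeline, counting +1 at each start and −1 at each end (ends before starts at a tie):
07:00 start Core Express → 1
08:15 end Core Express → 0
08:15 start Cardio Lab → 1
09:00 start Stretch 30 → 2
09:30 end Cardio Lab → 1
10:15 start Cardio Advanced → 2
10:30 end Stretch 30 → 1
11:00 end Cardio Advanced → 0
12:15 start Core Fusion → 1
12:45 end Core Fusion → 0
16:00 start Strength Intro → 1
16:45 start Zumba Basics → 2
17:30 start Zumba Flow → 3
17:45 end Strength Intro → 2
17:45 end Zumba Basics → 1
18:30 end Zumba Flow → 0
Peak is 3, at 17:30 (Strength Intro, Zumba Basics, Zumba Flow).

3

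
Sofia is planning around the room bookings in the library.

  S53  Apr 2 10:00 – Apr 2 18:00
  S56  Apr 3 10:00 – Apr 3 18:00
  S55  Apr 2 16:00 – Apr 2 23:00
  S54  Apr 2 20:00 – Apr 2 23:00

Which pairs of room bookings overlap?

S53 & S55, S54 & S55

Two intervals overlap when each starts before the other ends.
Sorted by start: S53, S55, S54, S56.
S55 starts before S53 ends → S53 and S55 overlap.
S54 starts after S53 ends — done with S53.
S54 starts before S55 ends → S55 and S54 overlap.
S56 starts after S55 ends.
S56 starts after S54 ends.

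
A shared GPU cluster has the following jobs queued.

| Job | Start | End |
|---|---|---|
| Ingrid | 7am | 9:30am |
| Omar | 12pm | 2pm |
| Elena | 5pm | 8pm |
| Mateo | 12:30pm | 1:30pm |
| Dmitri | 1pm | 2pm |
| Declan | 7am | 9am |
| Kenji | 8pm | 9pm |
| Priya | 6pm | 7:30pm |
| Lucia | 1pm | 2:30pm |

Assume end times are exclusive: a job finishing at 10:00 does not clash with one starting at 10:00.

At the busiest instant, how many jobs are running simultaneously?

Sort all start/end points and keep a running count:
7am start Declan → 1
7am start Ingrid → 2
9am end Declan → 1
9:30am end Ingrid → 0
12pm start Omar → 1
12:30pm start Mateo → 2
1pm start Dmitri → 3
1pm start Lucia → 4
1:30pm end Mateo → 3
2pm end Dmitri → 2
2pm end Omar → 1
2:30pm end Lucia → 0
5pm start Elena → 1
6pm start Priya → 2
7:30pm end Priya → 1
8pm end Elena → 0
8pm start Kenji → 1
9pm end Kenji → 0
Peak is 4, at 1pm (Dmitri, Lucia, Mateo, Omar).

4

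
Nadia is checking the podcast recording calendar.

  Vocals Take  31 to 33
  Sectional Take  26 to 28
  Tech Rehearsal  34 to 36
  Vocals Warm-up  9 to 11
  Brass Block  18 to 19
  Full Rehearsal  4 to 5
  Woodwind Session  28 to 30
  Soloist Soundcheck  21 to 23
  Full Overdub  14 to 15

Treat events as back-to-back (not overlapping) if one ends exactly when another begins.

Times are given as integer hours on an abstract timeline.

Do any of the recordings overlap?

No

Sorted by start: Full Rehearsal, Vocals Warm-up, Full Overdub, Brass Block, Soloist Soundcheck, Sectional Take, Woodwind Session, Vocals Take, Tech Rehearsal.
Vocals Warm-up starts after Full Rehearsal ends, so nothing later overlaps Full Rehearsal either.
Full Overdub starts after Vocals Warm-up ends, so nothing later overlaps Vocals Warm-up either.
Brass Block starts after Full Overdub ends, so nothing later overlaps Full Overdub either.
Soloist Soundcheck starts after Brass Block ends, so nothing later overlaps Brass Block either.
Sectional Take starts after Soloist Soundcheck ends, so nothing later overlaps Soloist Soundcheck either.
Woodwind Session starts exactly when Sectional Take ends (back-to-back, no overlap), so nothing later overlaps Sectional Take either.
Vocals Take starts after Woodwind Session ends, so nothing later overlaps Woodwind Session either.
Tech Rehearsal starts after Vocals Take ends.
Every pair is clear; the schedule has no overlaps.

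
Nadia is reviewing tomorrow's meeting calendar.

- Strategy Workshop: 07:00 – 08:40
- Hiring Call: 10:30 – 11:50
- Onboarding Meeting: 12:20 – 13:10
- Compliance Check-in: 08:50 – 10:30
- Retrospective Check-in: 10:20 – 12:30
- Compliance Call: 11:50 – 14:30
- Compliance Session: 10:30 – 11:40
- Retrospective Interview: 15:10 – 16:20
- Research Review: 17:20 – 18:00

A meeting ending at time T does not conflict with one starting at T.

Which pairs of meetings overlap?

Compliance Call & Onboarding Meeting, Compliance Call & Retrospective Check-in, Compliance Check-in & Retrospective Check-in, Compliance Session & Hiring Call, Compliance Session & Retrospective Check-in, Hiring Call & Retrospective Check-in, Onboarding Meeting & Retrospective Check-in

Sorted by start: Strategy Workshop, Compliance Check-in, Retrospective Check-in, Hiring Call, Compliance Session, Compliance Call, Onboarding Meeting, Retrospective Interview, Research Review.
Compliance Check-in starts after Strategy Workshop ends — done with Strategy Workshop.
Retrospective Check-in starts before Compliance Check-in ends → Compliance Check-in and Retrospective Check-in overlap.
Hiring Call starts exactly when Compliance Check-in ends (back-to-back, no overlap) — done with Compliance Check-in.
Hiring Call starts before Retrospective Check-in ends → Retrospective Check-in and Hiring Call overlap.
Compliance Session starts before Retrospective Check-in ends → Retrospective Check-in and Compliance Session overlap.
Compliance Call starts before Retrospective Check-in ends → Retrospective Check-in and Compliance Call overlap.
Onboarding Meeting starts before Retrospective Check-in ends → Retrospective Check-in and Onboarding Meeting overlap.
Retrospective Interview starts after Retrospective Check-in ends — done with Retrospective Check-in.
Compliance Session starts before Hiring Call ends → Hiring Call and Compliance Session overlap.
Compliance Call starts exactly when Hiring Call ends (back-to-back, no overlap) — done with Hiring Call.
Compliance Call starts after Compliance Session ends — done with Compliance Session.
Onboarding Meeting starts before Compliance Call ends → Compliance Call and Onboarding Meeting overlap.
Retrospective Interview starts after Compliance Call ends — done with Compliance Call.
Retrospective Interview starts after Onboarding Meeting ends — done with Onboarding Meeting.
Research Review starts after Retrospective Interview ends.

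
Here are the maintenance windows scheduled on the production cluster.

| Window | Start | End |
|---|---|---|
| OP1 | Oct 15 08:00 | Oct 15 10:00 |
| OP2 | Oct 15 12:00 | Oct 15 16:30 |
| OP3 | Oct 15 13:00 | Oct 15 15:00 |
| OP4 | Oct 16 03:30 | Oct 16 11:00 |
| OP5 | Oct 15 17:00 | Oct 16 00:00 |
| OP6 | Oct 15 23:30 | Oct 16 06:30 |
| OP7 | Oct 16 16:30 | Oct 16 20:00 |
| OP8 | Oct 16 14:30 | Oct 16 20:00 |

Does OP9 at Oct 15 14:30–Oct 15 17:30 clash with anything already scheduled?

OP1: ends Oct 15 10:00 at or before OP9 starts Oct 15 14:30 → clear.
OP2: starts Oct 15 12:00 before OP9 ends Oct 15 17:30, and ends Oct 15 16:30 after OP9 starts Oct 15 14:30 → overlap.
OP3: starts Oct 15 13:00 before OP9 ends Oct 15 17:30, and ends Oct 15 15:00 after OP9 starts Oct 15 14:30 → overlap.
OP5: starts Oct 15 17:00 before OP9 ends Oct 15 17:30, and ends Oct 16 00:00 after OP9 starts Oct 15 14:30 → overlap.
OP6: starts Oct 15 23:30 at or after OP9 ends Oct 15 17:30 → clear.
OP4: starts Oct 16 03:30 at or after OP9 ends Oct 15 17:30 → clear.
OP8: starts Oct 16 14:30 at or after OP9 ends Oct 15 17:30 → clear.
OP7: starts Oct 16 16:30 at or after OP9 ends Oct 15 17:30 → clear.
OP9 overlaps OP2, OP3, OP5.

Yes — it overlaps OP2, OP3, OP5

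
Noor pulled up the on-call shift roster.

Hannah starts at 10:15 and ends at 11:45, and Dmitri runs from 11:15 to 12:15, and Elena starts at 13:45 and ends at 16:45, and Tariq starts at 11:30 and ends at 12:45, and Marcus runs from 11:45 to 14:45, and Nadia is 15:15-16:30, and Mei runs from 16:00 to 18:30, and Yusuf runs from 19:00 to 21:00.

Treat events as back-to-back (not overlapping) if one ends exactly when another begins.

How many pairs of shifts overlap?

9

Sorted by start: Hannah, Dmitri, Tariq, Marcus, Elena, Nadia, Mei, Yusuf.
Dmitri starts before Hannah ends → Hannah and Dmitri overlap.
Tariq starts before Hannah ends → Hannah and Tariq overlap.
Marcus starts exactly when Hannah ends (back-to-back, no overlap), so nothing later overlaps Hannah either.
Tariq starts before Dmitri ends → Dmitri and Tariq overlap.
Marcus starts before Dmitri ends → Dmitri and Marcus overlap.
Elena starts after Dmitri ends, so nothing later overlaps Dmitri either.
Marcus starts before Tariq ends → Tariq and Marcus overlap.
Elena starts after Tariq ends, so nothing later overlaps Tariq either.
Elena starts before Marcus ends → Marcus and Elena overlap.
Nadia starts after Marcus ends, so nothing later overlaps Marcus either.
Nadia starts before Elena ends → Elena and Nadia overlap.
Mei starts before Elena ends → Elena and Mei overlap.
Yusuf starts after Elena ends.
Mei starts before Nadia ends → Nadia and Mei overlap.
Yusuf starts after Nadia ends.
Yusuf starts after Mei ends.
Overlapping pairs: Dmitri & Hannah, Dmitri & Marcus, Dmitri & Tariq, Elena & Marcus, Elena & Mei, Elena & Nadia, Hannah & Tariq, Marcus & Tariq, Mei & Nadia — 9 in total.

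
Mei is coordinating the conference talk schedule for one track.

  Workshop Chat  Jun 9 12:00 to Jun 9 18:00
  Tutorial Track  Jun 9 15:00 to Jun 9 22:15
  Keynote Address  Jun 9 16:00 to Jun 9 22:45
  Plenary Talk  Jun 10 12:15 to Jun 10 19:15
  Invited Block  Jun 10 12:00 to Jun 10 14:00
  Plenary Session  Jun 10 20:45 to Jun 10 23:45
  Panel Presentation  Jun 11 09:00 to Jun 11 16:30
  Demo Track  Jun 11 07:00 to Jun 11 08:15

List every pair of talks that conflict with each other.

Two intervals overlap when each starts before the other ends.
Sorted by start: Workshop Chat, Tutorial Track, Keynote Address, Invited Block, Plenary Talk, Plenary Session, Demo Track, Panel Presentation.
Tutorial Track starts before Workshop Chat ends → Workshop Chat and Tutorial Track overlap.
Keynote Address starts before Workshop Chat ends → Workshop Chat and Keynote Address overlap.
Invited Block starts after Workshop Chat ends, so Workshop Chat has no further overlaps.
Keynote Address starts before Tutorial Track ends → Tutorial Track and Keynote Address overlap.
Invited Block starts after Tutorial Track ends, so Tutorial Track has no further overlaps.
Invited Block starts after Keynote Address ends, so Keynote Address has no further overlaps.
Plenary Talk starts before Invited Block ends → Invited Block and Plenary Talk overlap.
Plenary Session starts after Invited Block ends, so Invited Block has no further overlaps.
Plenary Session starts after Plenary Talk ends, so Plenary Talk has no further overlaps.
Demo Track starts after Plenary Session ends, so Plenary Session has no further overlaps.
Panel Presentation starts after Demo Track ends.

Invited Block & Plenary Talk, Keynote Address & Tutorial Track, Keynote Address & Workshop Chat, Tutorial Track & Workshop Chat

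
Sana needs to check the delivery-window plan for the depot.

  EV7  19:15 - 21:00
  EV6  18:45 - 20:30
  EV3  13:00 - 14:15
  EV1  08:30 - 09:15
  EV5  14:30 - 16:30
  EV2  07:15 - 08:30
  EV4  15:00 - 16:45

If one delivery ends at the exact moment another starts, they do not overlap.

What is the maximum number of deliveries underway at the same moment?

Sweep the timeline, counting +1 at each start and −1 at each end (ends before starts at a tie):
07:15 start EV2 → 1
08:30 end EV2 → 0
08:30 start EV1 → 1
09:15 end EV1 → 0
13:00 start EV3 → 1
14:15 end EV3 → 0
14:30 start EV5 → 1
15:00 start EV4 → 2
16:30 end EV5 → 1
16:45 end EV4 → 0
18:45 start EV6 → 1
19:15 start EV7 → 2
20:30 end EV6 → 1
21:00 end EV7 → 0
Peak is 2, at 15:00 (EV4, EV5).

2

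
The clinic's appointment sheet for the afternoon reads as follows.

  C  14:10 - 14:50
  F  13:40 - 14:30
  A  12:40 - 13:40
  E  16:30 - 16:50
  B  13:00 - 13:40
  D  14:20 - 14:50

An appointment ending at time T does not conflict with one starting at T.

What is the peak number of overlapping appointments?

Sort all start/end points and keep a running count:
12:40 start A → 1
13:00 start B → 2
13:40 end A → 1
13:40 end B → 0
13:40 start F → 1
14:10 start C → 2
14:20 start D → 3
14:30 end F → 2
14:50 end C → 1
14:50 end D → 0
16:30 start E → 1
16:50 end E → 0
Peak is 3, at 14:20 (C, D, F).

3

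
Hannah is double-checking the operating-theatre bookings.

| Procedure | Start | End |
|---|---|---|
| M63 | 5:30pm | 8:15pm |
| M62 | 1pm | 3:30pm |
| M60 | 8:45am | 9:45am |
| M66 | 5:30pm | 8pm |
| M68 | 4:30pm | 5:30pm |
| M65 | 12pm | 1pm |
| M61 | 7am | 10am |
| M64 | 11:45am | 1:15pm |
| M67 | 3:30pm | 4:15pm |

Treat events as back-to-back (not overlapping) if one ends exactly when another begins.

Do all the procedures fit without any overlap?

Sorted by start: M61, M60, M64, M65, M62, M67, M68, M63, M66.
M60 starts before M61 ends → M61 and M60 overlap.
That's a conflict, so the schedule is not conflict-free.

No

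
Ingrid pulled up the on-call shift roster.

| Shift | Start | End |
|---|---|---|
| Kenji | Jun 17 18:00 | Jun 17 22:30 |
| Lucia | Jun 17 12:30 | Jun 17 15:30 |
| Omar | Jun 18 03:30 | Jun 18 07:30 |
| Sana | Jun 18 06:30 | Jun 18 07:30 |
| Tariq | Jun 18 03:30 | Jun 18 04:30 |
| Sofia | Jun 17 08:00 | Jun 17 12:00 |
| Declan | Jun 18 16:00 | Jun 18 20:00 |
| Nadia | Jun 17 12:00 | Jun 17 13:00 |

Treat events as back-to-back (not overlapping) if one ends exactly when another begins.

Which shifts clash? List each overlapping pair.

Lucia & Nadia, Omar & Sana, Omar & Tariq

Two intervals overlap when each starts before the other ends.
Sorted by start: Sofia, Nadia, Lucia, Kenji, Tariq, Omar, Sana, Declan.
Nadia starts exactly when Sofia ends (back-to-back, no overlap); Sofia is clear from here.
Lucia starts before Nadia ends → Nadia and Lucia overlap.
Kenji starts after Nadia ends; Nadia is clear from here.
Kenji starts after Lucia ends; Lucia is clear from here.
Tariq starts after Kenji ends; Kenji is clear from here.
Omar starts before Tariq ends → Tariq and Omar overlap.
Sana starts after Tariq ends; Tariq is clear from here.
Sana starts before Omar ends → Omar and Sana overlap.
Declan starts after Omar ends.
Declan starts after Sana ends.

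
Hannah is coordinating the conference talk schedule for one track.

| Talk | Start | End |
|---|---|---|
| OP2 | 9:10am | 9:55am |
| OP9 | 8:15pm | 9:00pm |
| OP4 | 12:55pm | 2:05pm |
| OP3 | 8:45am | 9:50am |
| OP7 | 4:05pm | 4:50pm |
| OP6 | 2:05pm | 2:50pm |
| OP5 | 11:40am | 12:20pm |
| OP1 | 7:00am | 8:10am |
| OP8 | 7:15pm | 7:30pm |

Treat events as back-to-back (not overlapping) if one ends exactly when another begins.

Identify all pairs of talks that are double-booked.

OP2 & OP3

Sorted by start: OP1, OP3, OP2, OP5, OP4, OP6, OP7, OP8, OP9.
OP3 starts after OP1 ends; OP1 is clear from here.
OP2 starts before OP3 ends → OP3 and OP2 overlap.
OP5 starts after OP3 ends; OP3 is clear from here.
OP5 starts after OP2 ends; OP2 is clear from here.
OP4 starts after OP5 ends; OP5 is clear from here.
OP6 starts exactly when OP4 ends (back-to-back, no overlap); OP4 is clear from here.
OP7 starts after OP6 ends; OP6 is clear from here.
OP8 starts after OP7 ends; OP7 is clear from here.
OP9 starts after OP8 ends.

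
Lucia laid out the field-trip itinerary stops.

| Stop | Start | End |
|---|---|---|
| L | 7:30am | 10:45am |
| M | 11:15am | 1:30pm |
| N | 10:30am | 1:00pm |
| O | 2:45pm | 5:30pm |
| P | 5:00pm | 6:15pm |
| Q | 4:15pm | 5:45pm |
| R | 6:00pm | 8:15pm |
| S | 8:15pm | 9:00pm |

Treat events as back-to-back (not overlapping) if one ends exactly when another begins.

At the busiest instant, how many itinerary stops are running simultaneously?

Sort all start/end points and keep a running count:
7:30am start L → 1
10:30am start N → 2
10:45am end L → 1
11:15am start M → 2
1:00pm end N → 1
1:30pm end M → 0
2:45pm start O → 1
4:15pm start Q → 2
5:00pm start P → 3
5:30pm end O → 2
5:45pm end Q → 1
6:00pm start R → 2
6:15pm end P → 1
8:15pm end R → 0
8:15pm start S → 1
9:00pm end S → 0
Peak is 3, at 5:00pm (O, P, Q).

3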